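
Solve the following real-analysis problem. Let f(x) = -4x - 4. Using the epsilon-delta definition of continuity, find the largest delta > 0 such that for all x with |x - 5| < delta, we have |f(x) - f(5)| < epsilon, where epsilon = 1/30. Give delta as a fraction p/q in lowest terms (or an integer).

We compute f(5) = -4*(5) - 4 = -24.
|f(x) - f(5)| = |-4x - 4 - (-24)| = |-4(x - 5)| = 4|x - 5|.
We need 4|x - 5| < 1/30, i.e. |x - 5| < 1/30 / 4 = 1/120.
So any delta <= 1/120 works. Conversely, if delta > 1/120, then x = 5 + 1/120 satisfies |x - 5| = 1/120 < delta but |f(x) - f(5)| = 4 * 1/120 = 1/30, which is not < 1/30; so no larger delta works.
Hence the largest such delta is 1/120.

1/120


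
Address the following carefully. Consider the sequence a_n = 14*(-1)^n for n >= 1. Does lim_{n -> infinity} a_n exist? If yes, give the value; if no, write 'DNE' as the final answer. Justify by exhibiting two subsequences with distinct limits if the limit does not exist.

Examine the behaviour of a_n along subsequences.
Even-n subsequence a_{2k} = 14 -> 14. Odd-n subsequence a_{2k+1} = -14 -> -14.
Since these two subsequential limits are 14 and -14, distinct, the full sequence cannot converge (a convergent sequence has all subsequences tending to the same limit). So lim a_n does not exist.

DNE


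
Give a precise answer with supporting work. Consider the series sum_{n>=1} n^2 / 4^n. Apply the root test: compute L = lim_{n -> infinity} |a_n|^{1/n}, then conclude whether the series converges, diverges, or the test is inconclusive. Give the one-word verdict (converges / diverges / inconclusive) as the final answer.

Let a_n denote the general term. Form |a_n|^(1/n) and simplify:
|a_n|^(1/n) = n^(2/n)/4
Take the limit as n -> infinity: L = 1/4.
Since L = 1/4 < 1, the root test implies convergence.

converges


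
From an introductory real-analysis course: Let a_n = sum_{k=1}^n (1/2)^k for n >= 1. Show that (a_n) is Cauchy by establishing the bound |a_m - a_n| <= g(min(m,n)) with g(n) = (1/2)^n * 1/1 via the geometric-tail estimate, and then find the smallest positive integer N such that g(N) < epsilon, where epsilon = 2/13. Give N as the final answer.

For m > n >= 1: |a_m - a_n| = sum_{k=n+1}^m (1/2)^k < sum_{k=n+1}^infinity (1/2)^k = (1/2)^(n+1) / (1 - 1/2) = (1/2)^n * (1/2) * (2/1) = (1/2)^n * 1/1.
So g(n) = (1/2)^n / 1. Since g(n) -> 0, (a_n) is Cauchy.
Now solve g(N) < 2/13: (1/2)^N / 1 < 2/13 <=> 2^N > 1 / (1 * 2/13) = 13/2.
Check powers of 2: 2^2 = 4 <= 13/2, 2^3 = 8 > 13/2.
So the smallest such N is 3. Check: g(3) = 1/(1 * 8) = 1/8 < 2/13.

3


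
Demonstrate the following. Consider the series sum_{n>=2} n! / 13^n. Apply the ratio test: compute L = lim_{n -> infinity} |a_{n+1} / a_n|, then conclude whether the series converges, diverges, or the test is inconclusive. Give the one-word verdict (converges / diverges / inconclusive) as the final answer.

Let a_n denote the general term. Form the ratio a_{n+1}/a_n and simplify:
a_{n+1}/a_n = n/13 + 1/13
Take the limit as n -> infinity: L = infinity.
Since L = infinity > 1 (or L = infinity), the ratio test implies the series diverges.

diverges


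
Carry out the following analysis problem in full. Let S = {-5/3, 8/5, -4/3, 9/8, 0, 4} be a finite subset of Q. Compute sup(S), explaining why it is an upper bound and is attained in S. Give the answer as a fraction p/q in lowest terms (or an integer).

S is finite, so sup(S) = max(S).
Sorted decreasing:
4, 8/5, 9/8, 0, -4/3, -5/3
The extremum is 4.
For every x in S, x <= 4. And 4 is in S, so it is attained.
Therefore sup(S) = 4.

4


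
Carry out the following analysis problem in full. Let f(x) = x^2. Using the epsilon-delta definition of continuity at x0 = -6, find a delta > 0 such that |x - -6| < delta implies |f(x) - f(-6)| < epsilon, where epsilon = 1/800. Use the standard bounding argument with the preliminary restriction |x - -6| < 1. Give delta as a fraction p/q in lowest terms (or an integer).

Factor: |x^2 - (-6)^2| = |x - -6| * |x + -6|.
Impose |x - -6| < 1 first. Then |x + -6| = |(x - -6) + 2*(-6)| <= |x - -6| + 2*|-6| < 1 + 12 = 13.
So |x^2 - (-6)^2| < delta * 13.
We need delta * 13 <= 1/800, i.e. delta <= 1/800/13 = 1/10400.
Since 1/10400 < 1, this is tighter than 1; take delta = 1/10400.
So delta = 1/10400 works.

1/10400


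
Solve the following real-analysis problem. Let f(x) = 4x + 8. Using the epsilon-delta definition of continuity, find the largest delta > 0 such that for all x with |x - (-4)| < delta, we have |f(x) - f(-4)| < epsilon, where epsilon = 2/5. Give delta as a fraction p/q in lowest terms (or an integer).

We compute f(-4) = 4*(-4) + 8 = -8.
|f(x) - f(-4)| = |4x + 8 - (-8)| = |4(x - (-4))| = 4|x - (-4)|.
We need 4|x - (-4)| < 2/5, i.e. |x - (-4)| < 2/5 / 4 = 1/10.
So any delta <= 1/10 works. Conversely, if delta > 1/10, then x = -4 + 1/10 satisfies |x - (-4)| = 1/10 < delta but |f(x) - f(-4)| = 4 * 1/10 = 2/5, which is not < 2/5; so no larger delta works.
Hence the largest such delta is 1/10.

1/10


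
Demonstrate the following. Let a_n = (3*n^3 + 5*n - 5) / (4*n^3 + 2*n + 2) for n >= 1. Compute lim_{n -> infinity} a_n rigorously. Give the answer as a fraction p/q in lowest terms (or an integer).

Divide numerator and denominator by n^3, the highest power:
numerator / n^3 = 3 + 5/n^2 - 5/n^3
denominator / n^3 = 4 + 2/n^2 + 2/n^3
As n -> infinity, all terms of the form c/n^k (k >= 1) tend to 0.
So numerator / n^3 -> 3 and denominator / n^3 -> 4.
Therefore lim a_n = 3/4.

3/4


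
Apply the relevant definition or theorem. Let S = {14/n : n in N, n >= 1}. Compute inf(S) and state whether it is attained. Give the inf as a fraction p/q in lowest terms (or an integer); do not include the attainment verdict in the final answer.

Analysis:
- Values: 14, 7, 14/3, 7/2, ... strictly decreasing.
- The maximum is 14 (n=1); sup = 14 (attained).
- The set is bounded below by 0; 14/n -> 0 so 0 is the greatest lower bound.
- 0 is not in the set, so inf = 0 is not attained.
Conclusion: inf(S) = 0, not attained in S.

0


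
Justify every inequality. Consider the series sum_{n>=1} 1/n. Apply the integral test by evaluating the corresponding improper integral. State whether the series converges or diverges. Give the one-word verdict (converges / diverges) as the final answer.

Let f(x) = 1/x. Then f is positive, continuous, and decreasing on [1, infinity), so the integral test applies.
Compute the improper integral int_{1}^infinity f(x) dx:
  antiderivative F(x) = log(x).
  As x -> infinity, log(x) -> infinity.
  So int = infinity - log(1) = infinity. By the integral test, the series diverges.

diverges


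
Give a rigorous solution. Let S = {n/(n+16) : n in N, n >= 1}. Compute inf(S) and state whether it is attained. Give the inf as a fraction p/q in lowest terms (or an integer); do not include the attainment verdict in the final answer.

Analysis:
- Values: 1/17, 1/9, 3/19, 1/5, ... strictly increasing.
- Minimum is 1/17 (n=1); inf = 1/17 (attained).
- n/(n+16) = 1 - 16/(n+16) -> 1 from below as n -> infinity, and never equals 1.
- So sup = 1 (not attained).
Conclusion: inf(S) = 1/17, attained in S.

1/17


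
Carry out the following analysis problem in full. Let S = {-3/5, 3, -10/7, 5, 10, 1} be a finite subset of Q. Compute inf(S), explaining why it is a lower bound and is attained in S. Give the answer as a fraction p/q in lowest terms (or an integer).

S is finite, so inf(S) = min(S).
Sorted increasing:
-10/7, -3/5, 1, 3, 5, 10
The extremum is -10/7.
For every x in S, x >= -10/7. And -10/7 is in S, so it is attained.
Therefore inf(S) = -10/7.

-10/7


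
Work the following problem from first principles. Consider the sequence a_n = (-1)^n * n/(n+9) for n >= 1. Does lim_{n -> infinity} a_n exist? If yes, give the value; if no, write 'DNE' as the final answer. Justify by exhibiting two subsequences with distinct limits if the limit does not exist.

Examine the behaviour of a_n along subsequences.
a_{2k} = 2k/(2k+9) -> 1. a_{2k+1} = -(2k+1)/(2k+10) -> -1.
Since these two subsequential limits are 1 and -1, distinct, the full sequence cannot converge (a convergent sequence has all subsequences tending to the same limit). So lim a_n does not exist.

DNE


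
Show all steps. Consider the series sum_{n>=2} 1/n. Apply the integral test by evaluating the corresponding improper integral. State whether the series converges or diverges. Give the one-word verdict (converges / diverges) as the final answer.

Let f(x) = 1/x. Then f is positive, continuous, and decreasing on [2, infinity), so the integral test applies.
Compute the improper integral int_{2}^infinity f(x) dx:
  antiderivative F(x) = log(x).
  As x -> infinity, log(x) -> infinity.
  So int = infinity - log(2) = infinity. By the integral test, the series diverges.

diverges


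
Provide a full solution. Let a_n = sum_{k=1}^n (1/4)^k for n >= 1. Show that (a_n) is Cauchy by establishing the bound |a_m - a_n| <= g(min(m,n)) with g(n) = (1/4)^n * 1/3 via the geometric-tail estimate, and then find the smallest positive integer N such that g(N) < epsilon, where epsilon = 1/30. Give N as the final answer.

For m > n >= 1: |a_m - a_n| = sum_{k=n+1}^m (1/4)^k < sum_{k=n+1}^infinity (1/4)^k = (1/4)^(n+1) / (1 - 1/4) = (1/4)^n * (1/4) * (4/3) = (1/4)^n * 1/3.
So g(n) = (1/4)^n / 3. Since g(n) -> 0, (a_n) is Cauchy.
Now solve g(N) < 1/30: (1/4)^N / 3 < 1/30 <=> 4^N > 1 / (3 * 1/30) = 10.
Check powers of 4: 4^1 = 4 <= 10, 4^2 = 16 > 10.
So the smallest such N is 2. Check: g(2) = 1/(3 * 16) = 1/48 < 1/30.

2


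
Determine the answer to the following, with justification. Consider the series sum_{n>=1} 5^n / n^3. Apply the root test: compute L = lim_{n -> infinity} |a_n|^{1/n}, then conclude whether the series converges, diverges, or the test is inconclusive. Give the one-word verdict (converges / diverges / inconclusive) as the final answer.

Let a_n denote the general term. Form |a_n|^(1/n) and simplify:
|a_n|^(1/n) = 5/n^(3/n)
Take the limit as n -> infinity: L = 5.
Since L = 5 > 1, the root test implies divergence.

diverges


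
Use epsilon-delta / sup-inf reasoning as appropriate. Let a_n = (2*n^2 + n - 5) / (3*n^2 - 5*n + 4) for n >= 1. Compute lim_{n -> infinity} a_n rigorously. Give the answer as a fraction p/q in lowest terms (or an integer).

Divide numerator and denominator by n^2, the highest power:
numerator / n^2 = 2 + 1/n - 5/n^2
denominator / n^2 = 3 - 5/n + 4/n^2
As n -> infinity, all terms of the form c/n^k (k >= 1) tend to 0.
So numerator / n^2 -> 2 and denominator / n^2 -> 3.
Therefore lim a_n = 2/3.

2/3


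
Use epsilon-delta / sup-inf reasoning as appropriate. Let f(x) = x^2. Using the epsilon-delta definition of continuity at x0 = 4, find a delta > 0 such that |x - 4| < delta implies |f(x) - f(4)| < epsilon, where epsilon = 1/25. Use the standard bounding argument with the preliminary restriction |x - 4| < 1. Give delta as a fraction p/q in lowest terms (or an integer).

Factor: |x^2 - (4)^2| = |x - 4| * |x + 4|.
Impose |x - 4| < 1 first. Then |x + 4| = |(x - 4) + 2*(4)| <= |x - 4| + 2*|4| < 1 + 8 = 9.
So |x^2 - (4)^2| < delta * 9.
We need delta * 9 <= 1/25, i.e. delta <= 1/25/9 = 1/225.
Since 1/225 < 1, this is tighter than 1; take delta = 1/225.
So delta = 1/225 works.

1/225


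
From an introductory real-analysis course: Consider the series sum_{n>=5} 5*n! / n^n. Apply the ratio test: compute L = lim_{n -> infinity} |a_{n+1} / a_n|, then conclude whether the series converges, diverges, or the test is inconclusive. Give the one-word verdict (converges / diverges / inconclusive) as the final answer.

Let a_n denote the general term. Form the ratio a_{n+1}/a_n and simplify:
a_{n+1}/a_n = (n/(n + 1))^n
Take the limit as n -> infinity: L = exp(-1).
Since L = exp(-1) < 1, the ratio test implies the series converges.

converges


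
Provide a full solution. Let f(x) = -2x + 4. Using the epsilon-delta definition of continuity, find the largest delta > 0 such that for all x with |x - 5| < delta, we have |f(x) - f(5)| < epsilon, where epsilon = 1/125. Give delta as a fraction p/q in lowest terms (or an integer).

We compute f(5) = -2*(5) + 4 = -6.
|f(x) - f(5)| = |-2x + 4 - (-6)| = |-2(x - 5)| = 2|x - 5|.
We need 2|x - 5| < 1/125, i.e. |x - 5| < 1/125 / 2 = 1/250.
So any delta <= 1/250 works. Conversely, if delta > 1/250, then x = 5 + 1/250 satisfies |x - 5| = 1/250 < delta but |f(x) - f(5)| = 2 * 1/250 = 1/125, which is not < 1/125; so no larger delta works.
Hence the largest such delta is 1/250.

1/250


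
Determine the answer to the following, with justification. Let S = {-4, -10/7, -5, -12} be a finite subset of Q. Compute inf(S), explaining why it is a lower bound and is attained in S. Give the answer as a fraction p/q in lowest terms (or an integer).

S is finite, so inf(S) = min(S).
Sorted increasing:
-12, -5, -4, -10/7
The extremum is -12.
For every x in S, x >= -12. And -12 is in S, so it is attained.
Therefore inf(S) = -12.

-12


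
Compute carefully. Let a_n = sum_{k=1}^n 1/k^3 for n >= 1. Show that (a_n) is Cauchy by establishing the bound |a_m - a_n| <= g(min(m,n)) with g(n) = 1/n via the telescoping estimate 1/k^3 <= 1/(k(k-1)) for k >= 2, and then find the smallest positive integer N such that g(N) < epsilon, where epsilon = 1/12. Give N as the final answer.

For m > n >= 1: |a_m - a_n| = sum_{k=n+1}^m 1/k^3.
Use 1/k^3 <= 1/(k(k-1)) = 1/(k-1) - 1/k for k >= 2 (which holds since k^3 >= k^2 >= k(k-1) for k >= 2):
sum_{k=n+1}^m 1/k^3 <= sum_{k=n+1}^m (1/(k-1) - 1/k) = 1/n - 1/m <= 1/n.
By symmetry the same bound holds with n,m swapped, so |a_m - a_n| <= 1/min(m,n) = g(min(m,n)). Since g(n) -> 0, (a_n) is Cauchy.
Now solve g(N) < 1/12: 1/N < 1/12 <=> N > 1/(1/12) = 12.
The smallest integer strictly greater than 12 is N = 13.
Check: g(13) = 1/13 < 1/12; g(12) = 1/12 >= 1/12. So N = 13.

13


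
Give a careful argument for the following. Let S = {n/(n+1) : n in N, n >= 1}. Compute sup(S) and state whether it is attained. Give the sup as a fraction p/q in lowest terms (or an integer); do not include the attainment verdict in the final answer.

Analysis:
- Values: 1/2, 2/3, 3/4, 4/5, ... strictly increasing.
- Minimum is 1/2 (n=1); inf = 1/2 (attained).
- n/(n+1) = 1 - 1/(n+1) -> 1 from below as n -> infinity, and never equals 1.
- So sup = 1 (not attained).
Conclusion: sup(S) = 1, not attained in S.

1


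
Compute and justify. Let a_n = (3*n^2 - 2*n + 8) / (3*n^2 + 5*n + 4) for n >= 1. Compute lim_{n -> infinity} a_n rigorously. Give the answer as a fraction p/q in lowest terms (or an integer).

Divide numerator and denominator by n^2, the highest power:
numerator / n^2 = 3 - 2/n + 8/n^2
denominator / n^2 = 3 + 5/n + 4/n^2
As n -> infinity, all terms of the form c/n^k (k >= 1) tend to 0.
So numerator / n^2 -> 3 and denominator / n^2 -> 3.
Therefore lim a_n = 1.

1


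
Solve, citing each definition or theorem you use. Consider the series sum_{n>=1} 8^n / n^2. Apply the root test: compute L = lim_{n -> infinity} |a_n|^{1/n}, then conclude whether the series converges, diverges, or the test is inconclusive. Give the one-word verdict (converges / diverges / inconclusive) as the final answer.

Let a_n denote the general term. Form |a_n|^(1/n) and simplify:
|a_n|^(1/n) = 8/n^(2/n)
Take the limit as n -> infinity: L = 8.
Since L = 8 > 1, the root test implies divergence.

diverges


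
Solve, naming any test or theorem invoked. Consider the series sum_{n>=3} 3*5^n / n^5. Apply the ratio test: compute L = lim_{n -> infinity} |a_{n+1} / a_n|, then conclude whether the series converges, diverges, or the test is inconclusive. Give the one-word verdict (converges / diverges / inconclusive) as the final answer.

Let a_n denote the general term. Form the ratio a_{n+1}/a_n and simplify:
a_{n+1}/a_n = 5*n^5/(n + 1)^5
Take the limit as n -> infinity: L = 5.
Since L = 5 > 1 (or L = infinity), the ratio test implies the series diverges.

diverges


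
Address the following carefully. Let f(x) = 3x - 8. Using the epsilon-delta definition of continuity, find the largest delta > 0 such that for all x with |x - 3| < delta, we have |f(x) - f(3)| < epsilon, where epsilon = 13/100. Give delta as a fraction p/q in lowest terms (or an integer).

We compute f(3) = 3*(3) - 8 = 1.
|f(x) - f(3)| = |3x - 8 - (1)| = |3(x - 3)| = 3|x - 3|.
We need 3|x - 3| < 13/100, i.e. |x - 3| < 13/100 / 3 = 13/300.
So any delta <= 13/300 works. Conversely, if delta > 13/300, then x = 3 + 13/300 satisfies |x - 3| = 13/300 < delta but |f(x) - f(3)| = 3 * 13/300 = 13/100, which is not < 13/100; so no larger delta works.
Hence the largest such delta is 13/300.

13/300


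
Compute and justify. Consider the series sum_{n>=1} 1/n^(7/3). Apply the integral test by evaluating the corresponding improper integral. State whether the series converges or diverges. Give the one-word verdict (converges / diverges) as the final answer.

Let f(x) = x^(-7/3). Then f is positive, continuous, and decreasing on [1, infinity), so the integral test applies.
Compute the improper integral int_{1}^infinity f(x) dx:
  antiderivative F(x) = -3/(4*x^(4/3)).
  As x -> infinity, F(x) -> 0 (since p = 7/3 > 1).
  So int = F(infinity) - F(1) = 0 - (-3/4) = 3/4.
  Finite, so by the integral test, the series converges.

converges


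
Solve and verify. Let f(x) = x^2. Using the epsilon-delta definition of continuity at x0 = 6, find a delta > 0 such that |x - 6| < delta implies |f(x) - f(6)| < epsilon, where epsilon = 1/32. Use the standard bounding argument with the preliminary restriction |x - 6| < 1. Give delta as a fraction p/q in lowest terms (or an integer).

Factor: |x^2 - (6)^2| = |x - 6| * |x + 6|.
Impose |x - 6| < 1 first. Then |x + 6| = |(x - 6) + 2*(6)| <= |x - 6| + 2*|6| < 1 + 12 = 13.
So |x^2 - (6)^2| < delta * 13.
We need delta * 13 <= 1/32, i.e. delta <= 1/32/13 = 1/416.
Since 1/416 < 1, this is tighter than 1; take delta = 1/416.
So delta = 1/416 works.

1/416


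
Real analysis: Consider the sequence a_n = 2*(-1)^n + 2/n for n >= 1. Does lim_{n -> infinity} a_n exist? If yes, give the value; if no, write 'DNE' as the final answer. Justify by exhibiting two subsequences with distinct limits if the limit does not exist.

Examine the behaviour of a_n along subsequences.
a_{2k} = 2 + 2/(2k) -> 2. a_{2k+1} = -2 + 2/(2k+1) -> -2.
Since these two subsequential limits are 2 and -2, distinct, the full sequence cannot converge (a convergent sequence has all subsequences tending to the same limit). So lim a_n does not exist.

DNE


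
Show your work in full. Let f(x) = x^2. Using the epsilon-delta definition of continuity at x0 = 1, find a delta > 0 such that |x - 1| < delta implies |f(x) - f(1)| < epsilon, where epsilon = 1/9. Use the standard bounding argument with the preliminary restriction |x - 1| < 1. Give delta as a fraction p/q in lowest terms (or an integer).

Factor: |x^2 - (1)^2| = |x - 1| * |x + 1|.
Impose |x - 1| < 1 first. Then |x + 1| = |(x - 1) + 2*(1)| <= |x - 1| + 2*|1| < 1 + 2 = 3.
So |x^2 - (1)^2| < delta * 3.
We need delta * 3 <= 1/9, i.e. delta <= 1/9/3 = 1/27.
Since 1/27 < 1, this is tighter than 1; take delta = 1/27.
So delta = 1/27 works.

1/27


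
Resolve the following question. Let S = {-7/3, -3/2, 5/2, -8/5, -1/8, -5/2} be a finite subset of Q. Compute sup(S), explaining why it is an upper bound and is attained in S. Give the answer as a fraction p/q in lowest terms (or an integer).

S is finite, so sup(S) = max(S).
Sorted decreasing:
5/2, -1/8, -3/2, -8/5, -7/3, -5/2
The extremum is 5/2.
For every x in S, x <= 5/2. And 5/2 is in S, so it is attained.
Therefore sup(S) = 5/2.

5/2


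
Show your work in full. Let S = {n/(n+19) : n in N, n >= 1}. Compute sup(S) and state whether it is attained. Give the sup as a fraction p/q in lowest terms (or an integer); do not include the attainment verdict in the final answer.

Analysis:
- Values: 1/20, 2/21, 3/22, 4/23, ... strictly increasing.
- Minimum is 1/20 (n=1); inf = 1/20 (attained).
- n/(n+19) = 1 - 19/(n+19) -> 1 from below as n -> infinity, and never equals 1.
- So sup = 1 (not attained).
Conclusion: sup(S) = 1, not attained in S.

1


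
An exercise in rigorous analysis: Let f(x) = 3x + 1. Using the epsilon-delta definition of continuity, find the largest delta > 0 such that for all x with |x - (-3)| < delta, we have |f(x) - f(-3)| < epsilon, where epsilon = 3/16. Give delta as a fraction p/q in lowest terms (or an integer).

We compute f(-3) = 3*(-3) + 1 = -8.
|f(x) - f(-3)| = |3x + 1 - (-8)| = |3(x - (-3))| = 3|x - (-3)|.
We need 3|x - (-3)| < 3/16, i.e. |x - (-3)| < 3/16 / 3 = 1/16.
So any delta <= 1/16 works. Conversely, if delta > 1/16, then x = -3 + 1/16 satisfies |x - (-3)| = 1/16 < delta but |f(x) - f(-3)| = 3 * 1/16 = 3/16, which is not < 3/16; so no larger delta works.
Hence the largest such delta is 1/16.

1/16


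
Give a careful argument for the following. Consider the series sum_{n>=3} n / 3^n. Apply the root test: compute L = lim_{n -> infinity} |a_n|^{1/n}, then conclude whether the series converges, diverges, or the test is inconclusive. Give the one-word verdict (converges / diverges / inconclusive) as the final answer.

Let a_n denote the general term. Form |a_n|^(1/n) and simplify:
|a_n|^(1/n) = n^(1/n)/3
Take the limit as n -> infinity: L = 1/3.
Since L = 1/3 < 1, the root test implies convergence.

converges


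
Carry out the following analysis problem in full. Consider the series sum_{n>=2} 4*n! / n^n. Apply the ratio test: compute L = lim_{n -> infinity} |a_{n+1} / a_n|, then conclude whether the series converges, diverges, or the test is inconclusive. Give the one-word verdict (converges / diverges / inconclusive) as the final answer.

Let a_n denote the general term. Form the ratio a_{n+1}/a_n and simplify:
a_{n+1}/a_n = (n/(n + 1))^n
Take the limit as n -> infinity: L = exp(-1).
Since L = exp(-1) < 1, the ratio test implies the series converges.

converges


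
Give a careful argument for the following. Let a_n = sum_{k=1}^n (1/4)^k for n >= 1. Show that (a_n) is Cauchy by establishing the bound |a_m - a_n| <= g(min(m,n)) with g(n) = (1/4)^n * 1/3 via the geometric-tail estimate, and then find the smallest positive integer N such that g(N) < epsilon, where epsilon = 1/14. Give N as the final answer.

For m > n >= 1: |a_m - a_n| = sum_{k=n+1}^m (1/4)^k < sum_{k=n+1}^infinity (1/4)^k = (1/4)^(n+1) / (1 - 1/4) = (1/4)^n * (1/4) * (4/3) = (1/4)^n * 1/3.
So g(n) = (1/4)^n / 3. Since g(n) -> 0, (a_n) is Cauchy.
Now solve g(N) < 1/14: (1/4)^N / 3 < 1/14 <=> 4^N > 1 / (3 * 1/14) = 14/3.
Check powers of 4: 4^1 = 4 <= 14/3, 4^2 = 16 > 14/3.
So the smallest such N is 2. Check: g(2) = 1/(3 * 16) = 1/48 < 1/14.

2


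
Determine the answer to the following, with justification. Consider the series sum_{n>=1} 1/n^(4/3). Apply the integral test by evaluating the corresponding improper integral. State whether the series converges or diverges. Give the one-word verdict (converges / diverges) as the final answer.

Let f(x) = x^(-4/3). Then f is positive, continuous, and decreasing on [1, infinity), so the integral test applies.
Compute the improper integral int_{1}^infinity f(x) dx:
  antiderivative F(x) = -3/x^(1/3).
  As x -> infinity, F(x) -> 0 (since p = 4/3 > 1).
  So int = F(infinity) - F(1) = 0 - (-3) = 3.
  Finite, so by the integral test, the series converges.

converges


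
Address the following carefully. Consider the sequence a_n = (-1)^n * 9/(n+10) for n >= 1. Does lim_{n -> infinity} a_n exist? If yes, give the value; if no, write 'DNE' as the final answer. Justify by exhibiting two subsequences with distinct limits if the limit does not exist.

Examine the behaviour of a_n along subsequences.
Even-n subsequence a_{2k} = 9/(2k+10) -> 0. Odd-n subsequence a_{2k+1} = -9/(2k+11) -> 0. Both tend to 0, which suggests the limit is 0; verify directly.
|a_n - 0| = 9/(n+10) < 9/n for every n >= 1.
Given epsilon > 0, choose a positive integer N > 9/epsilon. Then for all n >= N, |a_n| < 9/n <= 9/N < epsilon.
So by the definition of the limit, lim a_n exists and equals 0.

0


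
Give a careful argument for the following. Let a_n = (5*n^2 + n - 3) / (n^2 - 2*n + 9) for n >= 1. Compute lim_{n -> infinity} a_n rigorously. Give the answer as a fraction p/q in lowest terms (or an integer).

Divide numerator and denominator by n^2, the highest power:
numerator / n^2 = 5 + 1/n - 3/n^2
denominator / n^2 = 1 - 2/n + 9/n^2
As n -> infinity, all terms of the form c/n^k (k >= 1) tend to 0.
So numerator / n^2 -> 5 and denominator / n^2 -> 1.
Therefore lim a_n = 5.

5


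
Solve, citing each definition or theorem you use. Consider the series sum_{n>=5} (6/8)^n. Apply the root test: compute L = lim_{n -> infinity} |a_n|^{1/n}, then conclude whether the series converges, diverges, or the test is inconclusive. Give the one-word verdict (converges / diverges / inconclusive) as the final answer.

Let a_n denote the general term. Form |a_n|^(1/n) and simplify:
|a_n|^(1/n) = 3/4
Take the limit as n -> infinity: L = 3/4.
Since L = 3/4 < 1, the root test implies convergence.

converges


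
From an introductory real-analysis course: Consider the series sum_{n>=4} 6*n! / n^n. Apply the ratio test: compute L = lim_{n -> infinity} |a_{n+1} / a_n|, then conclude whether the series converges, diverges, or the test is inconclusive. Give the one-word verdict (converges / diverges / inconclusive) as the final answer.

Let a_n denote the general term. Form the ratio a_{n+1}/a_n and simplify:
a_{n+1}/a_n = (n/(n + 1))^n
Take the limit as n -> infinity: L = exp(-1).
Since L = exp(-1) < 1, the ratio test implies the series converges.

converges


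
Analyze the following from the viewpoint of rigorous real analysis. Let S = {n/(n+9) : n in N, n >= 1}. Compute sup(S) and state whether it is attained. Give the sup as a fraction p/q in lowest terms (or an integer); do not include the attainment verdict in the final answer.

Analysis:
- Values: 1/10, 2/11, 1/4, 4/13, ... strictly increasing.
- Minimum is 1/10 (n=1); inf = 1/10 (attained).
- n/(n+9) = 1 - 9/(n+9) -> 1 from below as n -> infinity, and never equals 1.
- So sup = 1 (not attained).
Conclusion: sup(S) = 1, not attained in S.

1


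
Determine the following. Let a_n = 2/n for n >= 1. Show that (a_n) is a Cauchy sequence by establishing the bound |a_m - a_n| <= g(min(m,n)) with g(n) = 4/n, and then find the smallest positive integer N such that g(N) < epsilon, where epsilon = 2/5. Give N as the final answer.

For any m, n >= 1, by the triangle inequality:
|a_m - a_n| = |2/m - 2/n| <= 2*1/m + 2*1/n <= 4/min(m,n).
So g(n) = 4/n bounds the Cauchy difference. Since g(n) -> 0, (a_n) is Cauchy.
Now solve g(N) < 2/5: 4/N < 2/5 <=> N > 4 / (2/5) = 10.
The smallest integer strictly greater than 10 is N = 11.
Check: g(11) = 4/11 = 4/11 < 2/5; g(10) = 2/5 >= 2/5. So N = 11.

11


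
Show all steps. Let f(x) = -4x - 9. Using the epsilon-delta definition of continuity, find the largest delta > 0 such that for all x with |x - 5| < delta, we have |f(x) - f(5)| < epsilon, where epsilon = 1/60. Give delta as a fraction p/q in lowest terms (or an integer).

We compute f(5) = -4*(5) - 9 = -29.
|f(x) - f(5)| = |-4x - 9 - (-29)| = |-4(x - 5)| = 4|x - 5|.
We need 4|x - 5| < 1/60, i.e. |x - 5| < 1/60 / 4 = 1/240.
So any delta <= 1/240 works. Conversely, if delta > 1/240, then x = 5 + 1/240 satisfies |x - 5| = 1/240 < delta but |f(x) - f(5)| = 4 * 1/240 = 1/60, which is not < 1/60; so no larger delta works.
Hence the largest such delta is 1/240.

1/240


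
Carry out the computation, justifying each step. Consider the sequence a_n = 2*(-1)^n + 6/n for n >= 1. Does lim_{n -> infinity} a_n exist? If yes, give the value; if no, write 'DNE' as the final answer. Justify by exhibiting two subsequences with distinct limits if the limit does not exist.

Examine the behaviour of a_n along subsequences.
a_{2k} = 2 + 6/(2k) -> 2. a_{2k+1} = -2 + 6/(2k+1) -> -2.
Since these two subsequential limits are 2 and -2, distinct, the full sequence cannot converge (a convergent sequence has all subsequences tending to the same limit). So lim a_n does not exist.

DNE


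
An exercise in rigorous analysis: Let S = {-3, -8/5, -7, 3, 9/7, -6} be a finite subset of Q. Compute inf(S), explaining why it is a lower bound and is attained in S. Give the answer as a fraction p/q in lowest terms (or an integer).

S is finite, so inf(S) = min(S).
Sorted increasing:
-7, -6, -3, -8/5, 9/7, 3
The extremum is -7.
For every x in S, x >= -7. And -7 is in S, so it is attained.
Therefore inf(S) = -7.

-7


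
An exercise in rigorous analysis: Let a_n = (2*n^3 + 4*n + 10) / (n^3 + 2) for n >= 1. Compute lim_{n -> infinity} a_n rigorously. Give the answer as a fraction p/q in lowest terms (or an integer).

Divide numerator and denominator by n^3, the highest power:
numerator / n^3 = 2 + 4/n^2 + 10/n^3
denominator / n^3 = 1 + 2/n^3
As n -> infinity, all terms of the form c/n^k (k >= 1) tend to 0.
So numerator / n^3 -> 2 and denominator / n^3 -> 1.
Therefore lim a_n = 2.

2


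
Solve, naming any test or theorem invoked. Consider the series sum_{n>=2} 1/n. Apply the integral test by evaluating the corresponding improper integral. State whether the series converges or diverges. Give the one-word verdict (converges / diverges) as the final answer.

Let f(x) = 1/x. Then f is positive, continuous, and decreasing on [2, infinity), so the integral test applies.
Compute the improper integral int_{2}^infinity f(x) dx:
  antiderivative F(x) = log(x).
  As x -> infinity, log(x) -> infinity.
  So int = infinity - log(2) = infinity. By the integral test, the series diverges.

diverges


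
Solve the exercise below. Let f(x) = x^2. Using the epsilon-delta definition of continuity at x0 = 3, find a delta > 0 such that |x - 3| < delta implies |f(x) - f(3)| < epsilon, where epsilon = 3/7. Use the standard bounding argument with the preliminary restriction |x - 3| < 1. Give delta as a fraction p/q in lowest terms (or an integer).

Factor: |x^2 - (3)^2| = |x - 3| * |x + 3|.
Impose |x - 3| < 1 first. Then |x + 3| = |(x - 3) + 2*(3)| <= |x - 3| + 2*|3| < 1 + 6 = 7.
So |x^2 - (3)^2| < delta * 7.
We need delta * 7 <= 3/7, i.e. delta <= 3/7/7 = 3/49.
Since 3/49 < 1, this is tighter than 1; take delta = 3/49.
So delta = 3/49 works.

3/49


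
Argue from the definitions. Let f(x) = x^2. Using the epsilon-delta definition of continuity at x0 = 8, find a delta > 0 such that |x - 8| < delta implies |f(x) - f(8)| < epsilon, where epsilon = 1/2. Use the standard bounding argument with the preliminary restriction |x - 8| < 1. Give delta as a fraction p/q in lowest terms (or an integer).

Factor: |x^2 - (8)^2| = |x - 8| * |x + 8|.
Impose |x - 8| < 1 first. Then |x + 8| = |(x - 8) + 2*(8)| <= |x - 8| + 2*|8| < 1 + 16 = 17.
So |x^2 - (8)^2| < delta * 17.
We need delta * 17 <= 1/2, i.e. delta <= 1/2/17 = 1/34.
Since 1/34 < 1, this is tighter than 1; take delta = 1/34.
So delta = 1/34 works.

1/34


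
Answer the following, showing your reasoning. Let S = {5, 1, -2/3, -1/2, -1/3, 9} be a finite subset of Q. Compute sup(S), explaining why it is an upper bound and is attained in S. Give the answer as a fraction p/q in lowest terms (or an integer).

S is finite, so sup(S) = max(S).
Sorted decreasing:
9, 5, 1, -1/3, -1/2, -2/3
The extremum is 9.
For every x in S, x <= 9. And 9 is in S, so it is attained.
Therefore sup(S) = 9.

9


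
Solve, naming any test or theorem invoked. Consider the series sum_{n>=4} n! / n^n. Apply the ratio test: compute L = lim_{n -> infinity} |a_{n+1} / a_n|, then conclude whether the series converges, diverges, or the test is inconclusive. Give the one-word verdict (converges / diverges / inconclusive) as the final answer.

Let a_n denote the general term. Form the ratio a_{n+1}/a_n and simplify:
a_{n+1}/a_n = (n/(n + 1))^n
Take the limit as n -> infinity: L = exp(-1).
Since L = exp(-1) < 1, the ratio test implies the series converges.

converges


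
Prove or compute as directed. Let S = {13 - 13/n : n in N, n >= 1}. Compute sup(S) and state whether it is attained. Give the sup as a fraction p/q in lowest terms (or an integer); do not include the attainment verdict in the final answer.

Analysis:
- Values: 0, 13/2, 26/3, 39/4, ... strictly increasing.
- Minimum is 0 (n=1); inf = 0 (attained).
- 13 - 13/n -> 13 from below; sup = 13, not attained.
Conclusion: sup(S) = 13, not attained in S.

13


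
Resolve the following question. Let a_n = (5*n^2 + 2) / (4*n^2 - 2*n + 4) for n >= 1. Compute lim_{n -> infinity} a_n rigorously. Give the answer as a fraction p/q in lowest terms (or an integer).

Divide numerator and denominator by n^2, the highest power:
numerator / n^2 = 5 + 2/n^2
denominator / n^2 = 4 - 2/n + 4/n^2
As n -> infinity, all terms of the form c/n^k (k >= 1) tend to 0.
So numerator / n^2 -> 5 and denominator / n^2 -> 4.
Therefore lim a_n = 5/4.

5/4


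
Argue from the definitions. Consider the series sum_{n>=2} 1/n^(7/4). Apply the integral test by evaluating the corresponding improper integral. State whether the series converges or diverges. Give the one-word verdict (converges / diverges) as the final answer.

Let f(x) = x^(-7/4). Then f is positive, continuous, and decreasing on [2, infinity), so the integral test applies.
Compute the improper integral int_{2}^infinity f(x) dx:
  antiderivative F(x) = -4/(3*x^(3/4)).
  As x -> infinity, F(x) -> 0 (since p = 7/4 > 1).
  So int = F(infinity) - F(2) = 0 - (-2*2^(1/4)/3) = 2*2^(1/4)/3.
  Finite, so by the integral test, the series converges.

converges


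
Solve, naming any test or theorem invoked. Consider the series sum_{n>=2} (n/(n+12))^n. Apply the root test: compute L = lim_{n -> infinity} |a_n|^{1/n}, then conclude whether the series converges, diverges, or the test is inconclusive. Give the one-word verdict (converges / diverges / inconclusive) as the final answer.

Let a_n denote the general term. Form |a_n|^(1/n) and simplify:
|a_n|^(1/n) = n/(n + 12)
Take the limit as n -> infinity: L = 1.
Since L = 1, the root test is inconclusive. (In fact a_n = (n/(n+12))^n -> e^(-12) != 0, so the nth-term test shows divergence; but the root test itself gives no conclusion.)

inconclusive


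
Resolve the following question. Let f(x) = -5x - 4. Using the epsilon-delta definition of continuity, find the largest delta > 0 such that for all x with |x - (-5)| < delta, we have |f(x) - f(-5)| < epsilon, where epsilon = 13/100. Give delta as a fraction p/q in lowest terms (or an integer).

We compute f(-5) = -5*(-5) - 4 = 21.
|f(x) - f(-5)| = |-5x - 4 - (21)| = |-5(x - (-5))| = 5|x - (-5)|.
We need 5|x - (-5)| < 13/100, i.e. |x - (-5)| < 13/100 / 5 = 13/500.
So any delta <= 13/500 works. Conversely, if delta > 13/500, then x = -5 + 13/500 satisfies |x - (-5)| = 13/500 < delta but |f(x) - f(-5)| = 5 * 13/500 = 13/100, which is not < 13/100; so no larger delta works.
Hence the largest such delta is 13/500.

13/500


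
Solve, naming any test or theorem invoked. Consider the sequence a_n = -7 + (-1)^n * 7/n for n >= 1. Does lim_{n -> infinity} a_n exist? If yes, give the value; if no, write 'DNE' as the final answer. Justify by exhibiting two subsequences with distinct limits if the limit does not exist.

Examine the behaviour of a_n along subsequences.
Even-n subsequence a_{2k} = -7 + 7/(2k) -> -7. Odd-n subsequence a_{2k+1} = -7 - 7/(2k+1) -> -7. Both tend to -7, which suggests the limit is -7; verify directly.
|a_n - (-7)| = |(-1)^n * 7/n| = 7/n for every n >= 1.
Given epsilon > 0, choose a positive integer N > 7/epsilon. Then for all n >= N, |a_n - (-7)| = 7/n <= 7/N < epsilon.
So by the definition of the limit, lim a_n exists and equals -7.

-7


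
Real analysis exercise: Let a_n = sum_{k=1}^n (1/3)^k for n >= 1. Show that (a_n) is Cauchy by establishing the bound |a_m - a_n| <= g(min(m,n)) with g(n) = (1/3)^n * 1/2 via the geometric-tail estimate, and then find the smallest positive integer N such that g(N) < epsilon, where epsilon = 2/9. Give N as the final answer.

For m > n >= 1: |a_m - a_n| = sum_{k=n+1}^m (1/3)^k < sum_{k=n+1}^infinity (1/3)^k = (1/3)^(n+1) / (1 - 1/3) = (1/3)^n * (1/3) * (3/2) = (1/3)^n * 1/2.
So g(n) = (1/3)^n / 2. Since g(n) -> 0, (a_n) is Cauchy.
Now solve g(N) < 2/9: (1/3)^N / 2 < 2/9 <=> 3^N > 1 / (2 * 2/9) = 9/4.
Check powers of 3: 3^0 = 1 <= 9/4, 3^1 = 3 > 9/4.
So the smallest such N is 1. Check: g(1) = 1/(2 * 3) = 1/6 < 2/9.

1


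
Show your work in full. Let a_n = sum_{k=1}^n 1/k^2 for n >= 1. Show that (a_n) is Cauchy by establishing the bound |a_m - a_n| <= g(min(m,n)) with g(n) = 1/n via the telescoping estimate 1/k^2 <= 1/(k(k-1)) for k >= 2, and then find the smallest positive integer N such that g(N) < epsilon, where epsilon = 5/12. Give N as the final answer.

For m > n >= 1: |a_m - a_n| = sum_{k=n+1}^m 1/k^2.
Use 1/k^2 <= 1/(k(k-1)) = 1/(k-1) - 1/k for k >= 2:
sum_{k=n+1}^m 1/k^2 <= sum_{k=n+1}^m (1/(k-1) - 1/k) = 1/n - 1/m <= 1/n.
By symmetry the same bound holds with n,m swapped, so |a_m - a_n| <= 1/min(m,n) = g(min(m,n)). Since g(n) -> 0, (a_n) is Cauchy.
Now solve g(N) < 5/12: 1/N < 5/12 <=> N > 1/(5/12) = 12/5.
The smallest integer strictly greater than 12/5 is N = 3.
Check: g(3) = 1/3 < 5/12; g(2) = 1/2 >= 5/12. So N = 3.

3


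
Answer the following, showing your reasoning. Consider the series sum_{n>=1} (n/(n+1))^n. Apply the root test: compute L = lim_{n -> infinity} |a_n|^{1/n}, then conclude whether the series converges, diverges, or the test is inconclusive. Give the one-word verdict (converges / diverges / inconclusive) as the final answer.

Let a_n denote the general term. Form |a_n|^(1/n) and simplify:
|a_n|^(1/n) = n/(n + 1)
Take the limit as n -> infinity: L = 1.
Since L = 1, the root test is inconclusive. (In fact a_n = (n/(n+1))^n -> e^(-1) != 0, so the nth-term test shows divergence; but the root test itself gives no conclusion.)

inconclusive


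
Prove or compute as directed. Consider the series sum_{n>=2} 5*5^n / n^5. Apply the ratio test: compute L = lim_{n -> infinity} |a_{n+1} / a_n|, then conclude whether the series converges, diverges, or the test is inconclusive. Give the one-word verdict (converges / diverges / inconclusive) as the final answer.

Let a_n denote the general term. Form the ratio a_{n+1}/a_n and simplify:
a_{n+1}/a_n = 5*n^5/(n + 1)^5
Take the limit as n -> infinity: L = 5.
Since L = 5 > 1 (or L = infinity), the ratio test implies the series diverges.

diverges


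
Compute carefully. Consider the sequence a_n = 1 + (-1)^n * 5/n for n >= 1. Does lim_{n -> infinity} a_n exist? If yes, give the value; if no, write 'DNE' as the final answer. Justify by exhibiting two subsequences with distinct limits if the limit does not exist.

Examine the behaviour of a_n along subsequences.
Even-n subsequence a_{2k} = 1 + 5/(2k) -> 1. Odd-n subsequence a_{2k+1} = 1 - 5/(2k+1) -> 1. Both tend to 1, which suggests the limit is 1; verify directly.
|a_n - 1| = |(-1)^n * 5/n| = 5/n for every n >= 1.
Given epsilon > 0, choose a positive integer N > 5/epsilon. Then for all n >= N, |a_n - 1| = 5/n <= 5/N < epsilon.
So by the definition of the limit, lim a_n exists and equals 1.

1


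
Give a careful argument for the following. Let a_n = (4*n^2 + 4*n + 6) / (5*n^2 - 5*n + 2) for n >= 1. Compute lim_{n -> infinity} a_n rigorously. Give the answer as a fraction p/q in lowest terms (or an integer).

Divide numerator and denominator by n^2, the highest power:
numerator / n^2 = 4 + 4/n + 6/n^2
denominator / n^2 = 5 - 5/n + 2/n^2
As n -> infinity, all terms of the form c/n^k (k >= 1) tend to 0.
So numerator / n^2 -> 4 and denominator / n^2 -> 5.
Therefore lim a_n = 4/5.

4/5


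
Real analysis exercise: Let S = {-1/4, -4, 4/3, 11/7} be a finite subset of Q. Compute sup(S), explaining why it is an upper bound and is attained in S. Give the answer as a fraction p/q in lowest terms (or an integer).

S is finite, so sup(S) = max(S).
Sorted decreasing:
11/7, 4/3, -1/4, -4
The extremum is 11/7.
For every x in S, x <= 11/7. And 11/7 is in S, so it is attained.
Therefore sup(S) = 11/7.

11/7


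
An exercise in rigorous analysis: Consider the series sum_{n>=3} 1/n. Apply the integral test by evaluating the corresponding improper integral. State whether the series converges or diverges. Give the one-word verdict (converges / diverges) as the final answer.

Let f(x) = 1/x. Then f is positive, continuous, and decreasing on [3, infinity), so the integral test applies.
Compute the improper integral int_{3}^infinity f(x) dx:
  antiderivative F(x) = log(x).
  As x -> infinity, log(x) -> infinity.
  So int = infinity - log(3) = infinity. By the integral test, the series diverges.

diverges
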